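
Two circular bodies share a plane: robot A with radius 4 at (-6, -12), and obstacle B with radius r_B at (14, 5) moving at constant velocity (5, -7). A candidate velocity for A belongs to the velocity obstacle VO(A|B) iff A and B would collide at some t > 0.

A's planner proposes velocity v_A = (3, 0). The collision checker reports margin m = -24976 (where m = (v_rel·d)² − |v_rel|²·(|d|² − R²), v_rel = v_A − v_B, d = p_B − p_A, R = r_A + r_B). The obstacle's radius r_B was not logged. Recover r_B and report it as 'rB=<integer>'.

m = -24976
d = (20, 17);  v_rel = (-2, 7),  |v_rel|² = 53
v_rel×d = (-2)·(17) − (7)·(20) = -174
since m = R²·53 − (-174)²:  R² = (30276 + -24976) / 53 = 100
R = √100 = 10  ⇒  r_B = 10 − 4 = 6

rB=6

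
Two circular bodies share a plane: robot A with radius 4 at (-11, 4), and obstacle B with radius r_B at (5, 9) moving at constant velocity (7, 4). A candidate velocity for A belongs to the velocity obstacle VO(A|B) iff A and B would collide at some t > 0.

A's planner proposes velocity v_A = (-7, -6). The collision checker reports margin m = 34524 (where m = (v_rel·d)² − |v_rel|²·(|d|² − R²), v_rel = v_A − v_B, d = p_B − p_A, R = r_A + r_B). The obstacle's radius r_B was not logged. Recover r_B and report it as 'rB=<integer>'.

m = 34524
d = (16, 5);  v_rel = (-14, -10),  |v_rel|² = 296
v_rel×d = (-14)·(5) − (-10)·(16) = 90
since m = R²·296 − 90²:  R² = (8100 + 34524) / 296 = 144
R = √144 = 12  ⇒  r_B = 12 − 4 = 8

rB=8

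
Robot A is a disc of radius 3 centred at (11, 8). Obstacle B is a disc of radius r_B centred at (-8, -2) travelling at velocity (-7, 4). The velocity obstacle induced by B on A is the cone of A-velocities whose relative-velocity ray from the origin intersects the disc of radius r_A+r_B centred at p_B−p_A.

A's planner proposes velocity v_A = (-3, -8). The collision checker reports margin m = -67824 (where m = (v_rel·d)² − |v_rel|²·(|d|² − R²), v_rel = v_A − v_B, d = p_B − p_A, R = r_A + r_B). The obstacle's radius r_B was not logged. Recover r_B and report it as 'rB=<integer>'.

m = -67824
d = (-19, -10);  v_rel = (4, -12),  |v_rel|² = 160
v_rel×d = (4)·(-10) − (-12)·(-19) = -268
since m = R²·160 − (-268)²:  R² = (71824 + -67824) / 160 = 25
R = √25 = 5  ⇒  r_B = 5 − 3 = 2

rB=2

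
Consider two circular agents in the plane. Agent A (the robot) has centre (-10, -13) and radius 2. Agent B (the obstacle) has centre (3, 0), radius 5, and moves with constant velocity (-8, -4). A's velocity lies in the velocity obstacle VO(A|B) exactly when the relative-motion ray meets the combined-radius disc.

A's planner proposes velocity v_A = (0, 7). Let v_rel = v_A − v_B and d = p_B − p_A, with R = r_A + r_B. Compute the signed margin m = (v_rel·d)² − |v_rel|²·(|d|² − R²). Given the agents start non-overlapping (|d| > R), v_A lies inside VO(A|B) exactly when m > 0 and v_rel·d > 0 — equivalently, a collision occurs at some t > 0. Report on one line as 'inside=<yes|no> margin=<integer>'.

d = (13, 13),  |d|² = 338;  R = 2+5 = 7,  c = 338−7² = 289
v_rel = (8, 11),  |v_rel|² = 185;  v_rel·d = (8)·(13) + (11)·(13) = 247
185·t² − 494·t + 289 = 0  ⇒  m = 247² − 185·289 = 7544
m = 7544 > 0,  v_rel·d = 247 > 0  ⇒  inside

inside=yes margin=7544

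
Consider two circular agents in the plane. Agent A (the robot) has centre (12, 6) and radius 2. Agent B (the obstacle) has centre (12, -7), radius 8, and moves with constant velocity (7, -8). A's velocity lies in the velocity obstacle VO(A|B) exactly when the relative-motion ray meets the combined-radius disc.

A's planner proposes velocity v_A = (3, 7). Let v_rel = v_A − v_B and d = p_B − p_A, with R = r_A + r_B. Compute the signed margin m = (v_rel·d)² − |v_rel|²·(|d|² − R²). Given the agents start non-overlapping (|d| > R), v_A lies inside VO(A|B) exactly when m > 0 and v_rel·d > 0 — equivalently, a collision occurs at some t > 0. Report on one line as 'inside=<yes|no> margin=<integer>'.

d = (0, -13),  |d|² = 169;  R = 2+8 = 10,  c = 169−10² = 69
v_rel = (-4, 15),  |v_rel|² = 241;  v_rel·d = (-4)·(0) + (15)·(-13) = -195
241·t² + 390·t + 69 = 0  ⇒  m = (-195)² − 241·69 = 21396
m = 21396 > 0,  v_rel·d = -195 < 0  ⇒  outside

inside=no margin=21396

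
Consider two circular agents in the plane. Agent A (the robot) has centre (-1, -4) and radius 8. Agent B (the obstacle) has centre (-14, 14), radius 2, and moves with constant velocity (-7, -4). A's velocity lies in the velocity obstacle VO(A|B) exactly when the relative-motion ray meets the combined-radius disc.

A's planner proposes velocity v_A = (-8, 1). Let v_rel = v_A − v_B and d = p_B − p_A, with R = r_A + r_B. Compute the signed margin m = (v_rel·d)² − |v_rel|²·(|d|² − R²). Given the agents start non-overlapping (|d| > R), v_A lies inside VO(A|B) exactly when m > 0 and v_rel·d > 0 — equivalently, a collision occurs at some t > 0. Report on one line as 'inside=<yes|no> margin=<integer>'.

d = (-13, 18),  |d|² = 493;  R = 8+2 = 10,  c = 493−10² = 393
v_rel = (-1, 5),  |v_rel|² = 26;  v_rel·d = (-1)·(-13) + (5)·(18) = 103
26·t² − 206·t + 393 = 0  ⇒  m = 103² − 26·393 = 391
m = 391 > 0,  v_rel·d = 103 > 0  ⇒  inside

inside=yes margin=391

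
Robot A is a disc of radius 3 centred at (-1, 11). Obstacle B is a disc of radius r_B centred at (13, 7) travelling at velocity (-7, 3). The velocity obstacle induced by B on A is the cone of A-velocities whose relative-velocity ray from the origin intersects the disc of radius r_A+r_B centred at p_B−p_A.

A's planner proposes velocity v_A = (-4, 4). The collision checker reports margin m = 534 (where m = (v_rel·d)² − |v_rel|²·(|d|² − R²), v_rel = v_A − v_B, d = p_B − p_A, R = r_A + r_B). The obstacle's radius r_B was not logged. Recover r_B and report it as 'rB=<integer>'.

m = 534
d = (14, -4);  v_rel = (3, 1),  |v_rel|² = 10
v_rel×d = (3)·(-4) − (1)·(14) = -26
since m = R²·10 − (-26)²:  R² = (676 + 534) / 10 = 121
R = √121 = 11  ⇒  r_B = 11 − 3 = 8

rB=8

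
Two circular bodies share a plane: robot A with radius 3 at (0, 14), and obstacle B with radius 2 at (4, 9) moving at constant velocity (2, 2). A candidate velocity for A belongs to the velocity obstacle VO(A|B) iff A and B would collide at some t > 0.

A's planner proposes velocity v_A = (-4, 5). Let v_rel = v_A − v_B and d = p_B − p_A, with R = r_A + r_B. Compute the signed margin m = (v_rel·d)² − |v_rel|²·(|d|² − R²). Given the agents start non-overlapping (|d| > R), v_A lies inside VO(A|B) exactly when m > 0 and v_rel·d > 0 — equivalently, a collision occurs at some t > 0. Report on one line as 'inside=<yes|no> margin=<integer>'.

d = (4, -5),  |d|² = 41;  R = 3+2 = 5,  c = 41−5² = 16
v_rel = (-6, 3),  |v_rel|² = 45;  v_rel·d = (-6)·(4) + (3)·(-5) = -39
45·t² + 78·t + 16 = 0  ⇒  m = (-39)² − 45·16 = 801
m = 801 > 0,  v_rel·d = -39 < 0  ⇒  outside

inside=no margin=801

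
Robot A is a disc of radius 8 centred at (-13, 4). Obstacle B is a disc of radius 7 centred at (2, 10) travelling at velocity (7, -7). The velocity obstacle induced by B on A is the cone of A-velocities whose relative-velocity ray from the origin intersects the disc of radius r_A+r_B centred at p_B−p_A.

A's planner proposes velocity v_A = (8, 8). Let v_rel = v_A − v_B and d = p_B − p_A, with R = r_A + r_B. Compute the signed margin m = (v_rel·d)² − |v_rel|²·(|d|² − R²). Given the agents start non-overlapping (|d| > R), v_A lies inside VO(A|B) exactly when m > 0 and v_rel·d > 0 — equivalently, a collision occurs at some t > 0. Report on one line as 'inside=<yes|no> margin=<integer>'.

d = (15, 6),  |d|² = 261;  R = 8+7 = 15,  c = 261−15² = 36
v_rel = (1, 15),  |v_rel|² = 226;  v_rel·d = (1)·(15) + (15)·(6) = 105
226·t² − 210·t + 36 = 0  ⇒  m = 105² − 226·36 = 2889
m = 2889 > 0,  v_rel·d = 105 > 0  ⇒  inside

inside=yes margin=2889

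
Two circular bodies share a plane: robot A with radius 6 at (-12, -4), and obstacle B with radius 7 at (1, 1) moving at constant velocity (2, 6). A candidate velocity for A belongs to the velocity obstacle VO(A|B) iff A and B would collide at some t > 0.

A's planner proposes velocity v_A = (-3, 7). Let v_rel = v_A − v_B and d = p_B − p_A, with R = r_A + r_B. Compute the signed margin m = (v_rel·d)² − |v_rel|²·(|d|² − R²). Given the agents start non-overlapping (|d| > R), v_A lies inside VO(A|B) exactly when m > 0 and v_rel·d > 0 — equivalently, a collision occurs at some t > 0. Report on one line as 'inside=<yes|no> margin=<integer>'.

d = (13, 5),  |d|² = 194;  R = 6+7 = 13,  c = 194−13² = 25
v_rel = (-5, 1),  |v_rel|² = 26;  v_rel·d = (-5)·(13) + (1)·(5) = -60
26·t² + 120·t + 25 = 0  ⇒  m = (-60)² − 26·25 = 2950
m = 2950 > 0,  v_rel·d = -60 < 0  ⇒  outside

inside=no margin=2950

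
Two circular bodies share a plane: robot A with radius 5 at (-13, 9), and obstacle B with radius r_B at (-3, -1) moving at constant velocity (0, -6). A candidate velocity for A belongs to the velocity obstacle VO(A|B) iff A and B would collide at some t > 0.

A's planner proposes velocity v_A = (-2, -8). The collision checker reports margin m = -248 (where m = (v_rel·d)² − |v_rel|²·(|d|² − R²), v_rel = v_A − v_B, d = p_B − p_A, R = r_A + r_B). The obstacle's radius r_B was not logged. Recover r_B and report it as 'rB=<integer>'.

m = -248
d = (10, -10);  v_rel = (-2, -2),  |v_rel|² = 8
v_rel×d = (-2)·(-10) − (-2)·(10) = 40
since m = R²·8 − 40²:  R² = (1600 + -248) / 8 = 169
R = √169 = 13  ⇒  r_B = 13 − 5 = 8

rB=8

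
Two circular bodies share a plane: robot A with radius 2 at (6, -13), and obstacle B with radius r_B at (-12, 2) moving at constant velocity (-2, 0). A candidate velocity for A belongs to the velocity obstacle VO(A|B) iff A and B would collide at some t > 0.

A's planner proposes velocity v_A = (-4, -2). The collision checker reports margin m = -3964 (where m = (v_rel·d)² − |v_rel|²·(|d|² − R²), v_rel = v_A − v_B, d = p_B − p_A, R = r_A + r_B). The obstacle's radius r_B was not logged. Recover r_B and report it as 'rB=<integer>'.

m = -3964
d = (-18, 15);  v_rel = (-2, -2),  |v_rel|² = 8
v_rel×d = (-2)·(15) − (-2)·(-18) = -66
since m = R²·8 − (-66)²:  R² = (4356 + -3964) / 8 = 49
R = √49 = 7  ⇒  r_B = 7 − 2 = 5

rB=5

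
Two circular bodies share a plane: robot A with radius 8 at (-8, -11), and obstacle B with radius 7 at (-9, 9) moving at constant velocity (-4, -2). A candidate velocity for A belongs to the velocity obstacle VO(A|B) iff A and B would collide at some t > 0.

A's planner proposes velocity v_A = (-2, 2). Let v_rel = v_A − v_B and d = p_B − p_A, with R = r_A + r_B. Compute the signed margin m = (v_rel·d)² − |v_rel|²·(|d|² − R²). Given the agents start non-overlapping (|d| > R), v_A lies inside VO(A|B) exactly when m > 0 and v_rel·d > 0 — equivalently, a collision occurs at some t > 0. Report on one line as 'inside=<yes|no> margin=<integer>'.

d = (-1, 20),  |d|² = 401;  R = 8+7 = 15,  c = 401−15² = 176
v_rel = (2, 4),  |v_rel|² = 20;  v_rel·d = (2)·(-1) + (4)·(20) = 78
20·t² − 156·t + 176 = 0  ⇒  m = 78² − 20·176 = 2564
m = 2564 > 0,  v_rel·d = 78 > 0  ⇒  inside

inside=yes margin=2564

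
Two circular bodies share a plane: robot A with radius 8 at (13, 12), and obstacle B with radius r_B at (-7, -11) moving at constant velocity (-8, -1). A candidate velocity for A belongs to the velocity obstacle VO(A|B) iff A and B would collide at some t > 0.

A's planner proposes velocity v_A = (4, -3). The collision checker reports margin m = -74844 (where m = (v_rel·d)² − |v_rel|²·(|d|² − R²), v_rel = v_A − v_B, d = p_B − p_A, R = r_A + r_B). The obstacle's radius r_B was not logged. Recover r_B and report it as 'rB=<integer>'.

m = -74844
d = (-20, -23);  v_rel = (12, -2),  |v_rel|² = 148
v_rel×d = (12)·(-23) − (-2)·(-20) = -316
since m = R²·148 − (-316)²:  R² = (99856 + -74844) / 148 = 169
R = √169 = 13  ⇒  r_B = 13 − 8 = 5

rB=5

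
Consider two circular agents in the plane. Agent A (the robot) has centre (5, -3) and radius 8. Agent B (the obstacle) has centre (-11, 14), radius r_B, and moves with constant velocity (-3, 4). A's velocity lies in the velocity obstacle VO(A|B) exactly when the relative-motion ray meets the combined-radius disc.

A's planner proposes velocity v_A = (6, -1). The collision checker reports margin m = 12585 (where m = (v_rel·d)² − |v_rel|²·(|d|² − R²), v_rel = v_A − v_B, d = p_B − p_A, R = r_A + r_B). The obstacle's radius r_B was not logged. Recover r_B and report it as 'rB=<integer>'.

m = 12585
d = (-16, 17);  v_rel = (9, -5),  |v_rel|² = 106
v_rel×d = (9)·(17) − (-5)·(-16) = 73
since m = R²·106 − 73²:  R² = (5329 + 12585) / 106 = 169
R = √169 = 13  ⇒  r_B = 13 − 8 = 5

rB=5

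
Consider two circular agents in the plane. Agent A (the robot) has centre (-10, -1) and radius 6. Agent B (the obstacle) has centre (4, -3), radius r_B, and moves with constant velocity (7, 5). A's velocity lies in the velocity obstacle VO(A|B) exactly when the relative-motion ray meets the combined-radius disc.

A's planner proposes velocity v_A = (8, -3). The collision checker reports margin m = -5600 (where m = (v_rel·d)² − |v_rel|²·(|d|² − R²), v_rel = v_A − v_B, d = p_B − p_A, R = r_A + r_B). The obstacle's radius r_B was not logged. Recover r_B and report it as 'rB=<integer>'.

m = -5600
d = (14, -2);  v_rel = (1, -8),  |v_rel|² = 65
v_rel×d = (1)·(-2) − (-8)·(14) = 110
since m = R²·65 − 110²:  R² = (12100 + -5600) / 65 = 100
R = √100 = 10  ⇒  r_B = 10 − 6 = 4

rB=4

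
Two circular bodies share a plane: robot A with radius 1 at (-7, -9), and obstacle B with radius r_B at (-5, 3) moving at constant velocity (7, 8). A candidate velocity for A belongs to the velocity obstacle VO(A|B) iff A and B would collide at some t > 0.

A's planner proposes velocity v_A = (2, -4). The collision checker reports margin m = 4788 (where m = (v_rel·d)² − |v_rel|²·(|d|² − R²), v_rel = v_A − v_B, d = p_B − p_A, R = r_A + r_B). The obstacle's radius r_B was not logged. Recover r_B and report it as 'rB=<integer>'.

m = 4788
d = (2, 12);  v_rel = (-5, -12),  |v_rel|² = 169
v_rel×d = (-5)·(12) − (-12)·(2) = -36
since m = R²·169 − (-36)²:  R² = (1296 + 4788) / 169 = 36
R = √36 = 6  ⇒  r_B = 6 − 1 = 5

rB=5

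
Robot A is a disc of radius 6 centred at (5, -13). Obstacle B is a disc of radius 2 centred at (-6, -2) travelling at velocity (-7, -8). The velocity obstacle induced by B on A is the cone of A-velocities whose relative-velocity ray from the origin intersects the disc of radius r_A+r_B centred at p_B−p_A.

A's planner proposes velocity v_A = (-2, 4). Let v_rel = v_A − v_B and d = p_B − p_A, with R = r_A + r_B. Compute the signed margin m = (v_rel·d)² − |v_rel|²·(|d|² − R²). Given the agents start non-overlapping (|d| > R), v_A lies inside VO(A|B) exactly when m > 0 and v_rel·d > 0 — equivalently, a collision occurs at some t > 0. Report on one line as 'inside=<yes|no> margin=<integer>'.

d = (-11, 11),  |d|² = 242;  R = 6+2 = 8,  c = 242−8² = 178
v_rel = (5, 12),  |v_rel|² = 169;  v_rel·d = (5)·(-11) + (12)·(11) = 77
169·t² − 154·t + 178 = 0  ⇒  m = 77² − 169·178 = -24153
m = -24153 < 0,  v_rel·d = 77 > 0  ⇒  outside

inside=no margin=-24153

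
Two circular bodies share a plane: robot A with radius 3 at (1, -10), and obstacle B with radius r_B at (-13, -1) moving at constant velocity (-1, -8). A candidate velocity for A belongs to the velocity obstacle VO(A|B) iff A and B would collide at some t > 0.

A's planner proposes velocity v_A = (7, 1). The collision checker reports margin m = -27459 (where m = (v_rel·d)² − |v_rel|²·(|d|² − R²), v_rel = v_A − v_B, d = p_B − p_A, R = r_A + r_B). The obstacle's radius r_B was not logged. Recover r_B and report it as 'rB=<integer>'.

m = -27459
d = (-14, 9);  v_rel = (8, 9),  |v_rel|² = 145
v_rel×d = (8)·(9) − (9)·(-14) = 198
since m = R²·145 − 198²:  R² = (39204 + -27459) / 145 = 81
R = √81 = 9  ⇒  r_B = 9 − 3 = 6

rB=6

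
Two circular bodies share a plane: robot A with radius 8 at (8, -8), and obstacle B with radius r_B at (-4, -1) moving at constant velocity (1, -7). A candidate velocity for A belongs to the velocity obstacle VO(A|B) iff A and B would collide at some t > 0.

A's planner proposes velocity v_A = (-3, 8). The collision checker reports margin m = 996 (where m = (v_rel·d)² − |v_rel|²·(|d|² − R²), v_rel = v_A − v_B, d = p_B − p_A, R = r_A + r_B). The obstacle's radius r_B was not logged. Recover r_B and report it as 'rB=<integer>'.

m = 996
d = (-12, 7);  v_rel = (-4, 15),  |v_rel|² = 241
v_rel×d = (-4)·(7) − (15)·(-12) = 152
since m = R²·241 − 152²:  R² = (23104 + 996) / 241 = 100
R = √100 = 10  ⇒  r_B = 10 − 8 = 2

rB=2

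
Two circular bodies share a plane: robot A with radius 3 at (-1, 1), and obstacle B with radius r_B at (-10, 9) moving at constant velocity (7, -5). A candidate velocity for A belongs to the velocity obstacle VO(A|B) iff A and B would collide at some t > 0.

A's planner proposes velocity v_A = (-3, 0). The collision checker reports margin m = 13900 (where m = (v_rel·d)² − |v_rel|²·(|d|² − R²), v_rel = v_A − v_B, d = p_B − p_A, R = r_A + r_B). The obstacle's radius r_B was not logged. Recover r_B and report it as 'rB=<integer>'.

m = 13900
d = (-9, 8);  v_rel = (-10, 5),  |v_rel|² = 125
v_rel×d = (-10)·(8) − (5)·(-9) = -35
since m = R²·125 − (-35)²:  R² = (1225 + 13900) / 125 = 121
R = √121 = 11  ⇒  r_B = 11 − 3 = 8

rB=8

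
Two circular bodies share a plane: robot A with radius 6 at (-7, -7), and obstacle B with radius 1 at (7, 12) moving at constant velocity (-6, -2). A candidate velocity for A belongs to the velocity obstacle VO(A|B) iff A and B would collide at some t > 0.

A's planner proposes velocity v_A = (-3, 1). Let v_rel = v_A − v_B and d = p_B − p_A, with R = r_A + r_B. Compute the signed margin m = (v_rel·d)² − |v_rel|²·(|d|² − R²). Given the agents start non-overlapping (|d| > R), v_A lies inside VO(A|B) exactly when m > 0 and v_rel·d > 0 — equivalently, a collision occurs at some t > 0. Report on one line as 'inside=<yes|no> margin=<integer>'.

d = (14, 19),  |d|² = 557;  R = 6+1 = 7,  c = 557−7² = 508
v_rel = (3, 3),  |v_rel|² = 18;  v_rel·d = (3)·(14) + (3)·(19) = 99
18·t² − 198·t + 508 = 0  ⇒  m = 99² − 18·508 = 657
m = 657 > 0,  v_rel·d = 99 > 0  ⇒  inside

inside=yes margin=657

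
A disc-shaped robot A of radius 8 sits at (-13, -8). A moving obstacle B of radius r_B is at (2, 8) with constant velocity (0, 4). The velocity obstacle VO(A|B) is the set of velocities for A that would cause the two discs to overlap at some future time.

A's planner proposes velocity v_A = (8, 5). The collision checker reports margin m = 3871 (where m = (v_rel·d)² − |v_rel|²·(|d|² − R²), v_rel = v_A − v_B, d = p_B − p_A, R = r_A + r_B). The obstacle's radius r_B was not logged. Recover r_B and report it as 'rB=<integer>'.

m = 3871
d = (15, 16);  v_rel = (8, 1),  |v_rel|² = 65
v_rel×d = (8)·(16) − (1)·(15) = 113
since m = R²·65 − 113²:  R² = (12769 + 3871) / 65 = 256
R = √256 = 16  ⇒  r_B = 16 − 8 = 8

rB=8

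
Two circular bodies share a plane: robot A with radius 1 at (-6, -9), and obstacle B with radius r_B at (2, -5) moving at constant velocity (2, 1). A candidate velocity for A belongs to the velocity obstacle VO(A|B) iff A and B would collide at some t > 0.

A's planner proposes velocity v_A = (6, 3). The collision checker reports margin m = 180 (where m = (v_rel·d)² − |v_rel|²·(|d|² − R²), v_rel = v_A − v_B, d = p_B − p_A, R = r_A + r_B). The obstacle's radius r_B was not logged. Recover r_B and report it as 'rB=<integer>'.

m = 180
d = (8, 4);  v_rel = (4, 2),  |v_rel|² = 20
v_rel×d = (4)·(4) − (2)·(8) = 0
since m = R²·20 − 0²:  R² = (0 + 180) / 20 = 9
R = √9 = 3  ⇒  r_B = 3 − 1 = 2

rB=2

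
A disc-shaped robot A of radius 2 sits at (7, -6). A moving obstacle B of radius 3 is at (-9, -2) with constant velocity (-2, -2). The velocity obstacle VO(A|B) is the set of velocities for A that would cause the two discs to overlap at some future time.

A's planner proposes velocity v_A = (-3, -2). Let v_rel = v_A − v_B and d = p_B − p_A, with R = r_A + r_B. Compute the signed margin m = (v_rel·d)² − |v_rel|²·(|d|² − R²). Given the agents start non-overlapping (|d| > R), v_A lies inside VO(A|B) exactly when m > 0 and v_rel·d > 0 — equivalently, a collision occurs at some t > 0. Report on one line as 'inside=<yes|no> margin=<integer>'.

d = (-16, 4),  |d|² = 272;  R = 2+3 = 5,  c = 272−5² = 247
v_rel = (-1, 0),  |v_rel|² = 1;  v_rel·d = (-1)·(-16) + (0)·(4) = 16
1·t² − 32·t + 247 = 0  ⇒  m = 16² − 1·247 = 9
m = 9 > 0,  v_rel·d = 16 > 0  ⇒  inside

inside=yes margin=9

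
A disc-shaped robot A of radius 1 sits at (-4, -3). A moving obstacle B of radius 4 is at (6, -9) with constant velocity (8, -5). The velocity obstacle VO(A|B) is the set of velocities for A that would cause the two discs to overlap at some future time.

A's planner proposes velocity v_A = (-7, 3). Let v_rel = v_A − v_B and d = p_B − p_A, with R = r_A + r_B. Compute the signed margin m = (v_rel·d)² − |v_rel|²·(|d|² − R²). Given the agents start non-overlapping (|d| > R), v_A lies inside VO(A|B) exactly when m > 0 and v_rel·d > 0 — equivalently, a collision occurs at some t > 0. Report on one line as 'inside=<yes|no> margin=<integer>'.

d = (10, -6),  |d|² = 136;  R = 1+4 = 5,  c = 136−5² = 111
v_rel = (-15, 8),  |v_rel|² = 289;  v_rel·d = (-15)·(10) + (8)·(-6) = -198
289·t² + 396·t + 111 = 0  ⇒  m = (-198)² − 289·111 = 7125
m = 7125 > 0,  v_rel·d = -198 < 0  ⇒  outside

inside=no margin=7125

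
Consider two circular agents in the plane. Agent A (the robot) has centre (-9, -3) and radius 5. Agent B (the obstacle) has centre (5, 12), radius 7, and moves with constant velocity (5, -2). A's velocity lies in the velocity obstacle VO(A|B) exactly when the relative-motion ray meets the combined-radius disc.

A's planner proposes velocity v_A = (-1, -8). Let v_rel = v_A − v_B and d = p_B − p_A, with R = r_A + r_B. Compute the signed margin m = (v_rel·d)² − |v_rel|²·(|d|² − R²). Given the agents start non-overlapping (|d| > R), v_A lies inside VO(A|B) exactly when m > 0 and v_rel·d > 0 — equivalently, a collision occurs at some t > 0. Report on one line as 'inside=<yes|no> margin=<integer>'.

d = (14, 15),  |d|² = 421;  R = 5+7 = 12,  c = 421−12² = 277
v_rel = (-6, -6),  |v_rel|² = 72;  v_rel·d = (-6)·(14) + (-6)·(15) = -174
72·t² + 348·t + 277 = 0  ⇒  m = (-174)² − 72·277 = 10332
m = 10332 > 0,  v_rel·d = -174 < 0  ⇒  outside

inside=no margin=10332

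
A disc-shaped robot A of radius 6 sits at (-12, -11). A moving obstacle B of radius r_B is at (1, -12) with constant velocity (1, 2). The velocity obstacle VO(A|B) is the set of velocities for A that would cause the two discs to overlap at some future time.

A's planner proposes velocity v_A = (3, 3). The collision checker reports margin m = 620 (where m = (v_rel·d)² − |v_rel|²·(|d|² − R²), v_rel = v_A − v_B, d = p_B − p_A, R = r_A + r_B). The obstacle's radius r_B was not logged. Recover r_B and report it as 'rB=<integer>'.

m = 620
d = (13, -1);  v_rel = (2, 1),  |v_rel|² = 5
v_rel×d = (2)·(-1) − (1)·(13) = -15
since m = R²·5 − (-15)²:  R² = (225 + 620) / 5 = 169
R = √169 = 13  ⇒  r_B = 13 − 6 = 7

rB=7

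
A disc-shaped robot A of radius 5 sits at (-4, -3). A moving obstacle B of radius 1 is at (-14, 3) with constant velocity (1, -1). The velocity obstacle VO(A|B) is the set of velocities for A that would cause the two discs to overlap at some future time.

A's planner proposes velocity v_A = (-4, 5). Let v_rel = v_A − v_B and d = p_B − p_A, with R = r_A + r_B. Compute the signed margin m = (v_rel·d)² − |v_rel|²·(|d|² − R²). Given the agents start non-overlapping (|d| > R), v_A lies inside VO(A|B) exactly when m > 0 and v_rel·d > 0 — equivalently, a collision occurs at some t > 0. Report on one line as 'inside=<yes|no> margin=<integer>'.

d = (-10, 6),  |d|² = 136;  R = 5+1 = 6,  c = 136−6² = 100
v_rel = (-5, 6),  |v_rel|² = 61;  v_rel·d = (-5)·(-10) + (6)·(6) = 86
61·t² − 172·t + 100 = 0  ⇒  m = 86² − 61·100 = 1296
m = 1296 > 0,  v_rel·d = 86 > 0  ⇒  inside

inside=yes margin=1296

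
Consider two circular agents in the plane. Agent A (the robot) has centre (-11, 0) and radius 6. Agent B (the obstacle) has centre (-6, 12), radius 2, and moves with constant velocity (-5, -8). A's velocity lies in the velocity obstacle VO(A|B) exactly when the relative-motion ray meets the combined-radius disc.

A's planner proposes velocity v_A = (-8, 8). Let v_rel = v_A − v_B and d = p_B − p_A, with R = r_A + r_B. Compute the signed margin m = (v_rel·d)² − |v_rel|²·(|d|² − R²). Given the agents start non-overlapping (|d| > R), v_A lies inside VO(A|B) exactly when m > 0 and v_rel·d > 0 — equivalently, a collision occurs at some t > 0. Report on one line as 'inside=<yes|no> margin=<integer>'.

d = (5, 12),  |d|² = 169;  R = 6+2 = 8,  c = 169−8² = 105
v_rel = (-3, 16),  |v_rel|² = 265;  v_rel·d = (-3)·(5) + (16)·(12) = 177
265·t² − 354·t + 105 = 0  ⇒  m = 177² − 265·105 = 3504
m = 3504 > 0,  v_rel·d = 177 > 0  ⇒  inside

inside=yes margin=3504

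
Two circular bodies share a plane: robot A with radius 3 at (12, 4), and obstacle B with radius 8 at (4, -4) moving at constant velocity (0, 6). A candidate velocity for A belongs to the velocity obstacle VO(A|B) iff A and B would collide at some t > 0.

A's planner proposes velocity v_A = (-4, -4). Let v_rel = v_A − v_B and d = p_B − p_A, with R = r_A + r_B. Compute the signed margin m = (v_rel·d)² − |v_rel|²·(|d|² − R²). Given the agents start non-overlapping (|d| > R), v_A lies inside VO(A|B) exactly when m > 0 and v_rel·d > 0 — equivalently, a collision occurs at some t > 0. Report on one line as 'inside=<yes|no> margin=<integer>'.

d = (-8, -8),  |d|² = 128;  R = 3+8 = 11,  c = 128−11² = 7
v_rel = (-4, -10),  |v_rel|² = 116;  v_rel·d = (-4)·(-8) + (-10)·(-8) = 112
116·t² − 224·t + 7 = 0  ⇒  m = 112² − 116·7 = 11732
m = 11732 > 0,  v_rel·d = 112 > 0  ⇒  inside

inside=yes margin=11732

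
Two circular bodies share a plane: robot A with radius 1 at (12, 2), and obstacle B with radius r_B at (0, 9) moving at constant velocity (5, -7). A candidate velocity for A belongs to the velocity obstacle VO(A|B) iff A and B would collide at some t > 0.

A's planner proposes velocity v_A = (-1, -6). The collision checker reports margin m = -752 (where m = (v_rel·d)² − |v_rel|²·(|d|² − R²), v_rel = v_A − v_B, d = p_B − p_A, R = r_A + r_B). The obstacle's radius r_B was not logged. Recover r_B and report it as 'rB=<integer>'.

m = -752
d = (-12, 7);  v_rel = (-6, 1),  |v_rel|² = 37
v_rel×d = (-6)·(7) − (1)·(-12) = -30
since m = R²·37 − (-30)²:  R² = (900 + -752) / 37 = 4
R = √4 = 2  ⇒  r_B = 2 − 1 = 1

rB=1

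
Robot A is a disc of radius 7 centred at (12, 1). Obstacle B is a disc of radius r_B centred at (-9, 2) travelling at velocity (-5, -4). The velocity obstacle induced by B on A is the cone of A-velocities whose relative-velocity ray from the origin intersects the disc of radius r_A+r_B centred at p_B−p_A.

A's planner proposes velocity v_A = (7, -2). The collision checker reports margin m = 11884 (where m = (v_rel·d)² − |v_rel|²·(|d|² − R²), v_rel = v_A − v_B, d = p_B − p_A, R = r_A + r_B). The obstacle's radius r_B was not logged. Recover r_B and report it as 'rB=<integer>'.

m = 11884
d = (-21, 1);  v_rel = (12, 2),  |v_rel|² = 148
v_rel×d = (12)·(1) − (2)·(-21) = 54
since m = R²·148 − 54²:  R² = (2916 + 11884) / 148 = 100
R = √100 = 10  ⇒  r_B = 10 − 7 = 3

rB=3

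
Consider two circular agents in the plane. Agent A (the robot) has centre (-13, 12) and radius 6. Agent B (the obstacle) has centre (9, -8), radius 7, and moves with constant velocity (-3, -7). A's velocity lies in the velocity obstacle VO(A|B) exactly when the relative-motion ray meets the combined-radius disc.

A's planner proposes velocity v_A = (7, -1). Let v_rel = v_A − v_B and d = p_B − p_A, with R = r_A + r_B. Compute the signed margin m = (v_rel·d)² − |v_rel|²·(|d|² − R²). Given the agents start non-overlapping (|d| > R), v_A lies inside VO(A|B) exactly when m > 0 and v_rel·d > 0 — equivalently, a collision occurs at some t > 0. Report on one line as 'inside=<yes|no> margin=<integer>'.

d = (22, -20),  |d|² = 884;  R = 6+7 = 13,  c = 884−13² = 715
v_rel = (10, 6),  |v_rel|² = 136;  v_rel·d = (10)·(22) + (6)·(-20) = 100
136·t² − 200·t + 715 = 0  ⇒  m = 100² − 136·715 = -87240
m = -87240 < 0,  v_rel·d = 100 > 0  ⇒  outside

inside=no margin=-87240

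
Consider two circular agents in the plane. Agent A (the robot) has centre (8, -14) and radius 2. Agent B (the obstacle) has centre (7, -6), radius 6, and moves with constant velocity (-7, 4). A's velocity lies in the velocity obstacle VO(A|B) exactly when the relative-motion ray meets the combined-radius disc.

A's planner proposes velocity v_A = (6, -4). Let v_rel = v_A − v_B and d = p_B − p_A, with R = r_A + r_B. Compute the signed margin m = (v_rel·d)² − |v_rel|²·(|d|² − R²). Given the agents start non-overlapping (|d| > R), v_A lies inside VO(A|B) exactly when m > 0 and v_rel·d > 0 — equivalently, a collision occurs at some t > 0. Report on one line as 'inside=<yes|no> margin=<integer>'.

d = (-1, 8),  |d|² = 65;  R = 2+6 = 8,  c = 65−8² = 1
v_rel = (13, -8),  |v_rel|² = 233;  v_rel·d = (13)·(-1) + (-8)·(8) = -77
233·t² + 154·t + 1 = 0  ⇒  m = (-77)² − 233·1 = 5696
m = 5696 > 0,  v_rel·d = -77 < 0  ⇒  outside

inside=no margin=5696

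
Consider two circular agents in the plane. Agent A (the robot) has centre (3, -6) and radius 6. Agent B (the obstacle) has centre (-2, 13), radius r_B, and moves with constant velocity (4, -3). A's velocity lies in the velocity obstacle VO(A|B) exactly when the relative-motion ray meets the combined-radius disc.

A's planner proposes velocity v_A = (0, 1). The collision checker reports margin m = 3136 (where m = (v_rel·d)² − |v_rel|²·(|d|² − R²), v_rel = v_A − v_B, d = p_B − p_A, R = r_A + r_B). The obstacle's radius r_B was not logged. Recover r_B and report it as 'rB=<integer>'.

m = 3136
d = (-5, 19);  v_rel = (-4, 4),  |v_rel|² = 32
v_rel×d = (-4)·(19) − (4)·(-5) = -56
since m = R²·32 − (-56)²:  R² = (3136 + 3136) / 32 = 196
R = √196 = 14  ⇒  r_B = 14 − 6 = 8

rB=8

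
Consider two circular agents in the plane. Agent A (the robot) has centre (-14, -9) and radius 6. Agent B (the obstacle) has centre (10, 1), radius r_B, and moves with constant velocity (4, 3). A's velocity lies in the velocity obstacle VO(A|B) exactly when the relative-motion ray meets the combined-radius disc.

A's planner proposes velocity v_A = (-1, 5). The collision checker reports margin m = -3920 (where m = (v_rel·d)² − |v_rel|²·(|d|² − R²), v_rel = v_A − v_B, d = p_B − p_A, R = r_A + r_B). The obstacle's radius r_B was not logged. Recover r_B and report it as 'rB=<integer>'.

m = -3920
d = (24, 10);  v_rel = (-5, 2),  |v_rel|² = 29
v_rel×d = (-5)·(10) − (2)·(24) = -98
since m = R²·29 − (-98)²:  R² = (9604 + -3920) / 29 = 196
R = √196 = 14  ⇒  r_B = 14 − 6 = 8

rB=8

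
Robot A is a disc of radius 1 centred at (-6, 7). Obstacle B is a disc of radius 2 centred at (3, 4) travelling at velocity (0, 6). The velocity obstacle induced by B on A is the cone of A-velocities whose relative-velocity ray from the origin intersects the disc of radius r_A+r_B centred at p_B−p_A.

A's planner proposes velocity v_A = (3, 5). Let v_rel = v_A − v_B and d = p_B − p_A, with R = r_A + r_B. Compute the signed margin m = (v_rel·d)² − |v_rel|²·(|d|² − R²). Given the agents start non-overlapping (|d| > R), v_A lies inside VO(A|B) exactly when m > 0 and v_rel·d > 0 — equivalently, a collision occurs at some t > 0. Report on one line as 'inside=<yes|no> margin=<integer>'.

d = (9, -3),  |d|² = 90;  R = 1+2 = 3,  c = 90−3² = 81
v_rel = (3, -1),  |v_rel|² = 10;  v_rel·d = (3)·(9) + (-1)·(-3) = 30
10·t² − 60·t + 81 = 0  ⇒  m = 30² − 10·81 = 90
m = 90 > 0,  v_rel·d = 30 > 0  ⇒  inside

inside=yes margin=90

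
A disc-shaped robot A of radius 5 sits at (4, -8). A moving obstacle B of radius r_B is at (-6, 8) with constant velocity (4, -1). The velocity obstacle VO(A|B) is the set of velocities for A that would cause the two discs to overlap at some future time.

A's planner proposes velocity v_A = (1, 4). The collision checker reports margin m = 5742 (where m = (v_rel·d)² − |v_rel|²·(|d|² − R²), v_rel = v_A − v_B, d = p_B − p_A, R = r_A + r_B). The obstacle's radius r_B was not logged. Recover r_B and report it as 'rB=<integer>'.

m = 5742
d = (-10, 16);  v_rel = (-3, 5),  |v_rel|² = 34
v_rel×d = (-3)·(16) − (5)·(-10) = 2
since m = R²·34 − 2²:  R² = (4 + 5742) / 34 = 169
R = √169 = 13  ⇒  r_B = 13 − 5 = 8

rB=8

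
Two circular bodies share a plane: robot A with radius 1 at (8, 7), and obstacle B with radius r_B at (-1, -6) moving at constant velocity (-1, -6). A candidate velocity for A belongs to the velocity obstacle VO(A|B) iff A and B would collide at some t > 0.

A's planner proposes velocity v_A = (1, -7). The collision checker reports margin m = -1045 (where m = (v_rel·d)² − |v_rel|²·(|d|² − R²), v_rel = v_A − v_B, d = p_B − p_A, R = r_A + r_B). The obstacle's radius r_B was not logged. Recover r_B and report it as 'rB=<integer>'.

m = -1045
d = (-9, -13);  v_rel = (2, -1),  |v_rel|² = 5
v_rel×d = (2)·(-13) − (-1)·(-9) = -35
since m = R²·5 − (-35)²:  R² = (1225 + -1045) / 5 = 36
R = √36 = 6  ⇒  r_B = 6 − 1 = 5

rB=5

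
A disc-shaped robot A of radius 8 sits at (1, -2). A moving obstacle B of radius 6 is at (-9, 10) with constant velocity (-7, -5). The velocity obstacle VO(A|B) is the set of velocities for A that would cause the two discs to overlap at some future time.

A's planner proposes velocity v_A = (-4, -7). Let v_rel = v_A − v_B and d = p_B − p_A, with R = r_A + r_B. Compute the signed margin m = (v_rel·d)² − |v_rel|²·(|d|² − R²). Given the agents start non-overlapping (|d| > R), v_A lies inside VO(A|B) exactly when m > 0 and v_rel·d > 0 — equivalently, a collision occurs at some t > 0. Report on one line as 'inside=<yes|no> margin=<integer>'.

d = (-10, 12),  |d|² = 244;  R = 8+6 = 14,  c = 244−14² = 48
v_rel = (3, -2),  |v_rel|² = 13;  v_rel·d = (3)·(-10) + (-2)·(12) = -54
13·t² + 108·t + 48 = 0  ⇒  m = (-54)² − 13·48 = 2292
m = 2292 > 0,  v_rel·d = -54 < 0  ⇒  outside

inside=no margin=2292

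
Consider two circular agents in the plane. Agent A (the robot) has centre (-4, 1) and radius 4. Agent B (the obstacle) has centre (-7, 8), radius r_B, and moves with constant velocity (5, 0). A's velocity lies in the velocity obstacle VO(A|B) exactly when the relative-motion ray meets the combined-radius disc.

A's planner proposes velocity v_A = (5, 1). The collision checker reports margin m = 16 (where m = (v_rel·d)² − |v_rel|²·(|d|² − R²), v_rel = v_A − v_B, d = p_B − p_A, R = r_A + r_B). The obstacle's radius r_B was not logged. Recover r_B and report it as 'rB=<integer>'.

m = 16
d = (-3, 7);  v_rel = (0, 1),  |v_rel|² = 1
v_rel×d = (0)·(7) − (1)·(-3) = 3
since m = R²·1 − 3²:  R² = (9 + 16) / 1 = 25
R = √25 = 5  ⇒  r_B = 5 − 4 = 1

rB=1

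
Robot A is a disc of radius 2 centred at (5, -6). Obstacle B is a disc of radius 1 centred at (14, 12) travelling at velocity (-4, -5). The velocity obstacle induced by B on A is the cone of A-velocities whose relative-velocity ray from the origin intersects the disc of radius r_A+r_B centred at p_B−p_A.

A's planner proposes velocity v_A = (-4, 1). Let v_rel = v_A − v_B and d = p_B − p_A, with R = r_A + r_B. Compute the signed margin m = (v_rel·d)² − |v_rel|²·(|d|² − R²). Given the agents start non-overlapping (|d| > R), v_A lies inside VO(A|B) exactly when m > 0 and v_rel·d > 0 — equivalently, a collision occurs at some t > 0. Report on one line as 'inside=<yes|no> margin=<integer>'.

d = (9, 18),  |d|² = 405;  R = 2+1 = 3,  c = 405−3² = 396
v_rel = (0, 6),  |v_rel|² = 36;  v_rel·d = (0)·(9) + (6)·(18) = 108
36·t² − 216·t + 396 = 0  ⇒  m = 108² − 36·396 = -2592
m = -2592 < 0,  v_rel·d = 108 > 0  ⇒  outside

inside=no margin=-2592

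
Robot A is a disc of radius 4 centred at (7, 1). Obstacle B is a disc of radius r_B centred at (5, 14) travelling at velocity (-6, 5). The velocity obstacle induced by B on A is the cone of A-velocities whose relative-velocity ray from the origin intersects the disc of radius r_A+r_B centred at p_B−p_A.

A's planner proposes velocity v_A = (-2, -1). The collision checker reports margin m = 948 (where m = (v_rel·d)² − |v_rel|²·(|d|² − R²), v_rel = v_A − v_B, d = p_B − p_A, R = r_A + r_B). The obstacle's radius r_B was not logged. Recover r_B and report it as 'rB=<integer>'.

m = 948
d = (-2, 13);  v_rel = (4, -6),  |v_rel|² = 52
v_rel×d = (4)·(13) − (-6)·(-2) = 40
since m = R²·52 − 40²:  R² = (1600 + 948) / 52 = 49
R = √49 = 7  ⇒  r_B = 7 − 4 = 3

rB=3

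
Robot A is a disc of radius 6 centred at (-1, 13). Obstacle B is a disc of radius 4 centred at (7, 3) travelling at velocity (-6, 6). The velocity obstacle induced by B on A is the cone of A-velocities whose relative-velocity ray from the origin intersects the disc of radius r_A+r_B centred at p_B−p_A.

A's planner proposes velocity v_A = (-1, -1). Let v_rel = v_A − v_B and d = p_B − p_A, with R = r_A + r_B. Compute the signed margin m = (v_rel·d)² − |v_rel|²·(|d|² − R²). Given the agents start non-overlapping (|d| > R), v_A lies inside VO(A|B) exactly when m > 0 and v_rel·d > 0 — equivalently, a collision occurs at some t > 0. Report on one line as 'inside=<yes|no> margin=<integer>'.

d = (8, -10),  |d|² = 164;  R = 6+4 = 10,  c = 164−10² = 64
v_rel = (5, -7),  |v_rel|² = 74;  v_rel·d = (5)·(8) + (-7)·(-10) = 110
74·t² − 220·t + 64 = 0  ⇒  m = 110² − 74·64 = 7364
m = 7364 > 0,  v_rel·d = 110 > 0  ⇒  inside

inside=yes margin=7364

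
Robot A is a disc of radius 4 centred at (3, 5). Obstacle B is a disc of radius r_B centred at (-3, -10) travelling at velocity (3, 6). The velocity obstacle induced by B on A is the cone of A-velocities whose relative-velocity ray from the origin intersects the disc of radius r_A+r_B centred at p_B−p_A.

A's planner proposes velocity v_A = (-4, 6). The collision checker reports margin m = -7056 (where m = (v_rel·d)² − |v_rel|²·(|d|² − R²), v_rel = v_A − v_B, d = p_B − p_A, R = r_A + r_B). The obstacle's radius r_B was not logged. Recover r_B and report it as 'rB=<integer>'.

m = -7056
d = (-6, -15);  v_rel = (-7, 0),  |v_rel|² = 49
v_rel×d = (-7)·(-15) − (0)·(-6) = 105
since m = R²·49 − 105²:  R² = (11025 + -7056) / 49 = 81
R = √81 = 9  ⇒  r_B = 9 − 4 = 5

rB=5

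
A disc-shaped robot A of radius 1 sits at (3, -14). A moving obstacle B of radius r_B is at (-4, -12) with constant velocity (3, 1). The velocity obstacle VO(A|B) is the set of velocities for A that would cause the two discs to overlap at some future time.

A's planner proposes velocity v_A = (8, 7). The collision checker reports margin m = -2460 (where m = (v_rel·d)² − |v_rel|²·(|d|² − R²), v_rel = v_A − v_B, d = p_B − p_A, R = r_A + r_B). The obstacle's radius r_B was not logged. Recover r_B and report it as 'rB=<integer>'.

m = -2460
d = (-7, 2);  v_rel = (5, 6),  |v_rel|² = 61
v_rel×d = (5)·(2) − (6)·(-7) = 52
since m = R²·61 − 52²:  R² = (2704 + -2460) / 61 = 4
R = √4 = 2  ⇒  r_B = 2 − 1 = 1

rB=1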